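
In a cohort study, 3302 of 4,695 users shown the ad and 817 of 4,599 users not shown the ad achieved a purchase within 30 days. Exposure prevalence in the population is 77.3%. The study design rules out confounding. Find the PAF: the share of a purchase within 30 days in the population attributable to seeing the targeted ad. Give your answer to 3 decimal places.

PAF ≈ 0.696

p₁ = P(outcome | exposed) = 3302/4695 = 0.7033
p₀ = P(outcome | unexposed) = 817/4599 = 0.17765
Overall risk P(Y=1) = π·p₁ + (1−π)·p₀ = 0.773×0.7033 + 0.227×0.17765 = 0.58398.
Under exogeneity, PAF = [P(Y=1) − p₀] / P(Y=1).
PAF = (0.58398 − 0.17765) / 0.58398 ≈ 0.6958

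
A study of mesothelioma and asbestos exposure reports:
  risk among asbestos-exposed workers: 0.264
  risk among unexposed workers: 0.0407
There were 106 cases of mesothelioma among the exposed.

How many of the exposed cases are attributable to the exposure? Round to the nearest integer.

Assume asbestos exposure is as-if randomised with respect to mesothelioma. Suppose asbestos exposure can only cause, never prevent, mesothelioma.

about 90 cases

Let p₁ = 0.264, p₀ = 0.0407.
PN = (p₁ − p₀)/p₁ = (0.264 − 0.0407) / 0.264 ≈ 0.84583.
Attributable cases ≈ PN × (exposed cases) = 0.84583 × 106 ≈ 89.66.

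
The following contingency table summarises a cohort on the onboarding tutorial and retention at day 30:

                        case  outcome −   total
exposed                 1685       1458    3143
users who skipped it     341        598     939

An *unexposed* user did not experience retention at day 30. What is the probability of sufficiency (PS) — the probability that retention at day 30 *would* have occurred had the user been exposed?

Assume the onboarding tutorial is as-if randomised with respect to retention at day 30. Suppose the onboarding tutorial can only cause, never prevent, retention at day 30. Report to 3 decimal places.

PS ≈ 0.272

p₁ = P(outcome | exposed) = 1685/3143 = 0.53611
p₀ = P(outcome | unexposed) = 341/939 = 0.36315
Under exogeneity and monotonicity, PS = (p₁ − p₀)/(1 − p₀).
PS = (0.53611 − 0.36315) / 0.63685 ≈ 0.2716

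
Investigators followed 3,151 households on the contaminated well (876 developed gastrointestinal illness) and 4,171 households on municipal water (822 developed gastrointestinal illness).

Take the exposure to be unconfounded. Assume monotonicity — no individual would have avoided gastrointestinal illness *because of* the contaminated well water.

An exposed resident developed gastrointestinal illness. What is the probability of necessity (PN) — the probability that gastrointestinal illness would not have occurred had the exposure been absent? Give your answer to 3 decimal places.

PN ≈ 0.291

p₁ = P(outcome | exposed) = 876/3151 = 0.27801
p₀ = P(outcome | unexposed) = 822/4171 = 0.19708
Under exogeneity and monotonicity, PN = (p₁ − p₀) / p₁.
PN = (0.27801 − 0.19708) / 0.27801 = 0.080932 / 0.27801 ≈ 0.2911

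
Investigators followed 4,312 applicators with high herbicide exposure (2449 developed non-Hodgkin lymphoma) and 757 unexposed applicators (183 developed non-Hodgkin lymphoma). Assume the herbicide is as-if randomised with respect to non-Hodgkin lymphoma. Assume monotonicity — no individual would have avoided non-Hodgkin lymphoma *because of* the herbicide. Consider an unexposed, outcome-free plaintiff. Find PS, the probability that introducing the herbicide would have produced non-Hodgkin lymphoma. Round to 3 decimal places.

p₁ = P(outcome | exposed) = 2449/4312 = 0.56795
p₀ = P(outcome | unexposed) = 183/757 = 0.24174
Under exogeneity and monotonicity, PS = (p₁ − p₀) / (1 − p₀).
PS = (0.56795 − 0.24174) / (1 − 0.24174) = 0.32621 / 0.75826 ≈ 0.4302

PS ≈ 0.430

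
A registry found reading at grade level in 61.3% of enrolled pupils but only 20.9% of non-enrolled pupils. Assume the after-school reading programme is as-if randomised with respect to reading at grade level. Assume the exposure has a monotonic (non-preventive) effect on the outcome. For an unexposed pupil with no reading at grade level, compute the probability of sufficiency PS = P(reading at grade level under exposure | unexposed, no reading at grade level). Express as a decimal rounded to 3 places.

PS ≈ 0.511

p₁ = 0.613, p₀ = 0.209.
Under exogeneity and monotonicity, PS = (p₁ − p₀) / (1 − p₀).
PS = (0.613 − 0.209) / (1 − 0.209) = 0.404 / 0.791 ≈ 0.5107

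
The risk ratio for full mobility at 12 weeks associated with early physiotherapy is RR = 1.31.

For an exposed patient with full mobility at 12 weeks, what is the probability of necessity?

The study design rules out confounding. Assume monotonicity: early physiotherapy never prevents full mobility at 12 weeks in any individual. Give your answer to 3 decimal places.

Under exogeneity and monotonicity, PN = (RR − 1) / RR = 1 − 1/RR.
PN = (1.31 − 1) / 1.31 = 0.31 / 1.31 ≈ 0.2366

PN ≈ 0.237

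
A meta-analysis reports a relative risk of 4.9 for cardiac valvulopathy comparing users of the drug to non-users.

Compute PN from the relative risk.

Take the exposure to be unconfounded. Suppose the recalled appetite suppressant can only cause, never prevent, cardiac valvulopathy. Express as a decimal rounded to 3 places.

Under exogeneity and monotonicity, PN = (RR − 1) / RR = 1 − 1/RR.
PN = (4.9 − 1) / 4.9 = 3.9 / 4.9 ≈ 0.7959

PN ≈ 0.796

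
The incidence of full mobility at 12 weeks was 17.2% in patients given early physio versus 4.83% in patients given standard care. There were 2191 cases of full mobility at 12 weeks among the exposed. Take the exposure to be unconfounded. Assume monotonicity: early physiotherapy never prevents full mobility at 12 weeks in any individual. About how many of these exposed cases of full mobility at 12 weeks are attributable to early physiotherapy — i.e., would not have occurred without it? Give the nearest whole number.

p₁ = 0.172, p₀ = 0.0483.
PN = (p₁ − p₀)/p₁ = (0.172 − 0.0483) / 0.172 ≈ 0.71919.
Attributable cases ≈ PN × (exposed cases) = 0.71919 × 2191 ≈ 1575.74.

about 1576 cases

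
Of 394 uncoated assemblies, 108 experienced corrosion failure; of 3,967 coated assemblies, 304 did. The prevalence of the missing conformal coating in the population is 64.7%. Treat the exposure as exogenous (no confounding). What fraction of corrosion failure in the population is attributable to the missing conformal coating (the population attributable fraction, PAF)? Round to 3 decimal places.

PAF ≈ 0.625

p₁ = P(outcome | exposed) = 108/394 = 0.27411
p₀ = P(outcome | unexposed) = 304/3967 = 0.076632
Overall risk P(Y=1) = π·p₁ + (1−π)·p₀ = 0.647×0.27411 + 0.353×0.076632 = 0.2044.
Under exogeneity, PAF = [P(Y=1) − p₀] / P(Y=1).
PAF = (0.2044 − 0.076632) / 0.2044 ≈ 0.6251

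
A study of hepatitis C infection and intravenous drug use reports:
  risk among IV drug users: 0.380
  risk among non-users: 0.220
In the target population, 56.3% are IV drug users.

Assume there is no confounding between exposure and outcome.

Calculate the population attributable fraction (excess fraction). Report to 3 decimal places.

PAF ≈ 0.291

Let p₁ = 0.38, p₀ = 0.22.
Overall risk P(Y=1) = π·p₁ + (1−π)·p₀ = 0.563×0.38 + 0.437×0.22 = 0.31008.
Under exogeneity, PAF = [P(Y=1) − p₀] / P(Y=1).
PAF = (0.31008 − 0.22) / 0.31008 ≈ 0.2905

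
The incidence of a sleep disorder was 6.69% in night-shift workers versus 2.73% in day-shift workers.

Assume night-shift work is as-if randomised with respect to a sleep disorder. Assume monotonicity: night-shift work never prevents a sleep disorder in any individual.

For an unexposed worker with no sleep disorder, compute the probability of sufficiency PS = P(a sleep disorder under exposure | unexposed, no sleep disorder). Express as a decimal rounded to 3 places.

p₁ = 0.0669, p₀ = 0.0273.
Under exogeneity and monotonicity, PS = (p₁ − p₀) / (1 − p₀).
PS = (0.0669 − 0.0273) / (1 − 0.0273) = 0.0396 / 0.9727 ≈ 0.0407

PS ≈ 0.041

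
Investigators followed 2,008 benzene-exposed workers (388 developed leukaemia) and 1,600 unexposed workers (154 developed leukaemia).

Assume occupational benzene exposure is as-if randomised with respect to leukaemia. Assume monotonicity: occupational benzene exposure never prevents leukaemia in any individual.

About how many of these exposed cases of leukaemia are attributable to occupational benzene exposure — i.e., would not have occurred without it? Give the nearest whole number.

about 195 cases

p₁ = P(outcome | exposed) = 388/2008 = 0.19323
p₀ = P(outcome | unexposed) = 154/1600 = 0.09625
PN = (p₁ − p₀)/p₁ = (0.19323 − 0.09625) / 0.19323 ≈ 0.50188.
Attributable cases ≈ PN × (exposed cases) = 0.50188 × 388 ≈ 194.73.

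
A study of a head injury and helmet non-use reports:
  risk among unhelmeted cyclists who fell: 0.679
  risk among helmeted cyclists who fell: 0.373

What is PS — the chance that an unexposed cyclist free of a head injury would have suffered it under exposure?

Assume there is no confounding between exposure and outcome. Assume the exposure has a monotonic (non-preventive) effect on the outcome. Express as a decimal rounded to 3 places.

PS ≈ 0.488

Let p₁ = 0.679, p₀ = 0.373.
Under exogeneity and monotonicity, PS = (p₁ − p₀) / (1 − p₀).
PS = (0.679 − 0.373) / (1 − 0.373) = 0.306 / 0.627 ≈ 0.4880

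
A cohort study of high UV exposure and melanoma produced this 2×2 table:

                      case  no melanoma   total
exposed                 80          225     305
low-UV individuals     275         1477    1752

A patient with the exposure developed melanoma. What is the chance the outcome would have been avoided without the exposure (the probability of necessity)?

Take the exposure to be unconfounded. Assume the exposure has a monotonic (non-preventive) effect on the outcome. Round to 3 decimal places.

p₁ = P(outcome | exposed) = 80/305 = 0.2623
p₀ = P(outcome | unexposed) = 275/1752 = 0.15696
Under exogeneity and monotonicity, PN = (p₁ − p₀) / p₁.
PN = (0.2623 − 0.15696) / 0.2623 = 0.10533 / 0.2623 ≈ 0.4016

PN ≈ 0.402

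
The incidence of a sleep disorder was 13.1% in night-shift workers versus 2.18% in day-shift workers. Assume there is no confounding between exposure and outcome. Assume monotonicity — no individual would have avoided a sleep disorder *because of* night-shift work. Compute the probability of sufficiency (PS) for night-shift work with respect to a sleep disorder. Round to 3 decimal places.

p₁ = 0.131, p₀ = 0.0218.
Under exogeneity and monotonicity, PS = (p₁ − p₀) / (1 − p₀).
PS = (0.131 − 0.0218) / (1 − 0.0218) = 0.1092 / 0.9782 ≈ 0.1116

PS ≈ 0.112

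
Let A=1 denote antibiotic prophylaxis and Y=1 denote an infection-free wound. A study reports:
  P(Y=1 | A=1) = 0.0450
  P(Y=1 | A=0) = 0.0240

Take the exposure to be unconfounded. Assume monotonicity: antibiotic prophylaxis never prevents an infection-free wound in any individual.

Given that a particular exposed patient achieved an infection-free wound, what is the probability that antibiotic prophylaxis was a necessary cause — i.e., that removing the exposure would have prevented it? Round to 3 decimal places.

Let p₁ = 0.045, p₀ = 0.024.
Under exogeneity and monotonicity, PN = (p₁ − p₀) / p₁.
PN = (0.045 − 0.024) / 0.045 = 0.021 / 0.045 ≈ 0.4667

PN ≈ 0.467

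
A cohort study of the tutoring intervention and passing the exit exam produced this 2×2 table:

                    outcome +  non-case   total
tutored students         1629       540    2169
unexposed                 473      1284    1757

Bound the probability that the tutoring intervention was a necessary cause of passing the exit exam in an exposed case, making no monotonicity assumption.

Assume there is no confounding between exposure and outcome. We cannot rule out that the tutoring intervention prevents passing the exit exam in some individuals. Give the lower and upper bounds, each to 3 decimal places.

p₁ = P(outcome | exposed) = 1629/2169 = 0.75104
p₀ = P(outcome | unexposed) = 473/1757 = 0.26921
Under exogeneity alone the bounds on PN are max{0,(p₁−p₀)/p₁} ≤ PN ≤ min{1,(1−p₀)/p₁}.
  lower = (p₁ − p₀)/p₁ = 0.48183 / 0.75104 ≈ 0.6416
  upper = min{1, (1 − p₀)/p₁} = 0.73079 / 0.75104 ≈ 0.9730

0.642 ≤ PN ≤ 0.973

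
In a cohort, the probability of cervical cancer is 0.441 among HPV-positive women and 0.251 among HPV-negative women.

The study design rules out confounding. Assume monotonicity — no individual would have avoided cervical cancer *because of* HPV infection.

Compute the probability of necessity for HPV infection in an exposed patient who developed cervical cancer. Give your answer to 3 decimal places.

Let p₁ = 0.441, p₀ = 0.251.
Under exogeneity and monotonicity, PN = (p₁ − p₀) / p₁.
PN = (0.441 − 0.251) / 0.441 = 0.19 / 0.441 ≈ 0.4308

PN ≈ 0.431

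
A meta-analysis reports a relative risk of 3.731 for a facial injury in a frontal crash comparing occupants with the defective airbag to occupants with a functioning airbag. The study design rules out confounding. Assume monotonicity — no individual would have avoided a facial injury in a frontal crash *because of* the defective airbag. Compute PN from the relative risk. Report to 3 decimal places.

Under exogeneity and monotonicity, PN = (RR − 1) / RR = 1 − 1/RR.
PN = (3.731 − 1) / 3.731 = 2.731 / 3.731 ≈ 0.7320

PN ≈ 0.732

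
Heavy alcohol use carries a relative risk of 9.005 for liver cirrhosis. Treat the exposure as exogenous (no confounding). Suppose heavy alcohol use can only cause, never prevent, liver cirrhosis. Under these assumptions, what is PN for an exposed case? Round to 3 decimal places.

Under exogeneity and monotonicity, PN = (RR − 1) / RR = 1 − 1/RR.
PN = (9.005 − 1) / 9.005 = 8.005 / 9.005 ≈ 0.8890

PN ≈ 0.889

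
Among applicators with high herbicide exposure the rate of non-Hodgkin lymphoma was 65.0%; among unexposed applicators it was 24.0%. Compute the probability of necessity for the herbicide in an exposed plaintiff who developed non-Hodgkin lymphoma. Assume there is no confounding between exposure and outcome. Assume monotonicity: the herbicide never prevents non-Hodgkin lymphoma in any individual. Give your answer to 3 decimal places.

p₁ = 0.65, p₀ = 0.24.
Under exogeneity and monotonicity, PN = (p₁ − p₀) / p₁.
PN = (0.65 − 0.24) / 0.65 = 0.41 / 0.65 ≈ 0.6308

PN ≈ 0.631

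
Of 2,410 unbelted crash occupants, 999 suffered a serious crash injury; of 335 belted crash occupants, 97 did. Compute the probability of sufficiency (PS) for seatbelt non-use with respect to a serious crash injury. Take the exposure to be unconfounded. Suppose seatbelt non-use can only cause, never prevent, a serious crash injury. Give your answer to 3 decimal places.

p₁ = P(outcome | exposed) = 999/2410 = 0.41452
p₀ = P(outcome | unexposed) = 97/335 = 0.28955
Under exogeneity and monotonicity, PS = (p₁ − p₀) / (1 − p₀).
PS = (0.41452 − 0.28955) / (1 − 0.28955) = 0.12497 / 0.71045 ≈ 0.1759

PS ≈ 0.176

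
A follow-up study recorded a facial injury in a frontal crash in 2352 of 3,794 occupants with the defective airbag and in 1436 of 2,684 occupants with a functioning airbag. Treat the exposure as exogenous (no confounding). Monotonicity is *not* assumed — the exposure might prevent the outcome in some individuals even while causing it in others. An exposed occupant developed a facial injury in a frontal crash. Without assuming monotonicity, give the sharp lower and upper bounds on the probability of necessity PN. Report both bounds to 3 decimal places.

0.137 ≤ PN ≤ 0.750

p₁ = P(outcome | exposed) = 2352/3794 = 0.61993
p₀ = P(outcome | unexposed) = 1436/2684 = 0.53502
Under exogeneity alone the bounds on PN are max{0,(p₁−p₀)/p₁} ≤ PN ≤ min{1,(1−p₀)/p₁}.
  lower = (p₁ − p₀)/p₁ = 0.084904 / 0.61993 ≈ 0.1370
  upper = min{1, (1 − p₀)/p₁} = 0.46498 / 0.61993 ≈ 0.7501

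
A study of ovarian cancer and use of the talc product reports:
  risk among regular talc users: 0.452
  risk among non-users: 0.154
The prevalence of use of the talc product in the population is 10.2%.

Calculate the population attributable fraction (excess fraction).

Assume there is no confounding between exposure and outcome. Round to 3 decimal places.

Let p₁ = 0.452, p₀ = 0.154.
Overall risk P(Y=1) = π·p₁ + (1−π)·p₀ = 0.102×0.452 + 0.898×0.154 = 0.1844.
Under exogeneity, PAF = [P(Y=1) − p₀] / P(Y=1).
PAF = (0.1844 − 0.154) / 0.1844 ≈ 0.1648

PAF ≈ 0.165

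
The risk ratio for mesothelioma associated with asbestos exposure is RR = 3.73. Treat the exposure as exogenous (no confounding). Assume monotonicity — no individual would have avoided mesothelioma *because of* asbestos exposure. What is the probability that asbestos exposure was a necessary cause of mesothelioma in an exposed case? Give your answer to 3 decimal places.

Under exogeneity and monotonicity, PN = (RR − 1) / RR = 1 − 1/RR.
PN = (3.73 − 1) / 3.73 = 2.73 / 3.73 ≈ 0.7319

PN ≈ 0.732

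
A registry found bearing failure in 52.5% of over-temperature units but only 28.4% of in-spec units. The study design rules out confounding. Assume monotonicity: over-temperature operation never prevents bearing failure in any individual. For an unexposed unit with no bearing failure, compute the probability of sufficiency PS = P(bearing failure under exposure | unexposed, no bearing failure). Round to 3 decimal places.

p₁ = 0.525, p₀ = 0.284.
Under exogeneity and monotonicity, PS = (p₁ − p₀) / (1 − p₀).
PS = (0.525 − 0.284) / (1 − 0.284) = 0.241 / 0.716 ≈ 0.3366

PS ≈ 0.337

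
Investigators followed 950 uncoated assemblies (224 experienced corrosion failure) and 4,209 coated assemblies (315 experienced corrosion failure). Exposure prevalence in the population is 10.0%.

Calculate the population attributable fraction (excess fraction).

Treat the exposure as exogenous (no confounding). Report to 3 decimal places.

PAF ≈ 0.177

p₁ = P(outcome | exposed) = 224/950 = 0.23579
p₀ = P(outcome | unexposed) = 315/4209 = 0.07484
Overall risk P(Y=1) = π·p₁ + (1−π)·p₀ = 0.1×0.23579 + 0.9×0.07484 = 0.090935.
Under exogeneity, PAF = [P(Y=1) − p₀] / P(Y=1).
PAF = (0.090935 − 0.07484) / 0.090935 ≈ 0.1770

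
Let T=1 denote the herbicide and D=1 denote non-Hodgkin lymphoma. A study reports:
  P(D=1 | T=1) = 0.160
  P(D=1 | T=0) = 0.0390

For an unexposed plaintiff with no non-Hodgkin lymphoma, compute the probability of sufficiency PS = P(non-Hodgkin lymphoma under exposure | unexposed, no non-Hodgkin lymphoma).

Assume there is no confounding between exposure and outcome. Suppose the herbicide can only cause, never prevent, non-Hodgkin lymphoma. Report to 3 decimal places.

PS ≈ 0.126

Let p₁ = 0.16, p₀ = 0.039.
Under exogeneity and monotonicity, PS = (p₁ − p₀) / (1 − p₀).
PS = (0.16 − 0.039) / (1 − 0.039) = 0.121 / 0.961 ≈ 0.1259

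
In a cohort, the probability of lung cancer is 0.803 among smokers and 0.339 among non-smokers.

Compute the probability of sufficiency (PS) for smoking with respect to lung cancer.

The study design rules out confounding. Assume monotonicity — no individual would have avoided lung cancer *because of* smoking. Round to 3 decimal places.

PS ≈ 0.702

Let p₁ = 0.803, p₀ = 0.339.
Under exogeneity and monotonicity, PS = (p₁ − p₀) / (1 − p₀).
PS = (0.803 − 0.339) / (1 − 0.339) = 0.464 / 0.661 ≈ 0.7020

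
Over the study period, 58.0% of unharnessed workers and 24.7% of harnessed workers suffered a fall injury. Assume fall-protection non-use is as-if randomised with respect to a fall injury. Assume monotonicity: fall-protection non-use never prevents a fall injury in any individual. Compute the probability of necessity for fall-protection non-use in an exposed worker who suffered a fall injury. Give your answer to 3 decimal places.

PN ≈ 0.574

p₁ = 0.58, p₀ = 0.247.
Under exogeneity and monotonicity, PN = (p₁ − p₀) / p₁.
PN = (0.58 − 0.247) / 0.58 = 0.333 / 0.58 ≈ 0.5741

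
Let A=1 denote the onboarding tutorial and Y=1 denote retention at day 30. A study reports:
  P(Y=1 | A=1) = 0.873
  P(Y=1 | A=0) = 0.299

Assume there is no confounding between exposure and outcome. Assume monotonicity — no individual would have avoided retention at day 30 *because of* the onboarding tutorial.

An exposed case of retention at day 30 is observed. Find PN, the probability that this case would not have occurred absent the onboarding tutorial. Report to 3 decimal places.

PN ≈ 0.658

Let p₁ = 0.873, p₀ = 0.299.
Under exogeneity and monotonicity, PN = (p₁ − p₀) / p₁.
PN = (0.873 − 0.299) / 0.873 = 0.574 / 0.873 ≈ 0.6575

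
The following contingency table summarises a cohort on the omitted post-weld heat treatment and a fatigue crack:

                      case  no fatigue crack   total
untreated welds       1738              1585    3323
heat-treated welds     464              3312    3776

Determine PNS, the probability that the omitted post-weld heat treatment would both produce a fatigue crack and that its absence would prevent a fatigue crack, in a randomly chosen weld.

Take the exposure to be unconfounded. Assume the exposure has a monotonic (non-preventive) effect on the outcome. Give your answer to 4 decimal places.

p₁ = P(outcome | exposed) = 1738/3323 = 0.52302
p₀ = P(outcome | unexposed) = 464/3776 = 0.12288
Under exogeneity and monotonicity, PNS = p₁ − p₀.
PNS = 0.52302 − 0.12288 = 0.40014

PNS ≈ 0.4001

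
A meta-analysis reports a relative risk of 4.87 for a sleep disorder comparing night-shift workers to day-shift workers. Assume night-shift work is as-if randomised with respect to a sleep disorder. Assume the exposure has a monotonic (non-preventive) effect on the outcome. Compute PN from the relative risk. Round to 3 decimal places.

PN ≈ 0.795

Under exogeneity and monotonicity, PN = (RR − 1) / RR = 1 − 1/RR.
PN = (4.87 − 1) / 4.87 = 3.87 / 4.87 ≈ 0.7947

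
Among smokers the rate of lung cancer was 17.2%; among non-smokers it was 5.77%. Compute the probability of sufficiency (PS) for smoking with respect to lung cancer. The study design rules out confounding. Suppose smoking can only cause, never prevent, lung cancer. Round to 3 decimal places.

p₁ = 0.172, p₀ = 0.0577.
Under exogeneity and monotonicity, PS = (p₁ − p₀) / (1 − p₀).
PS = (0.172 − 0.0577) / (1 − 0.0577) = 0.1143 / 0.9423 ≈ 0.1213

PS ≈ 0.121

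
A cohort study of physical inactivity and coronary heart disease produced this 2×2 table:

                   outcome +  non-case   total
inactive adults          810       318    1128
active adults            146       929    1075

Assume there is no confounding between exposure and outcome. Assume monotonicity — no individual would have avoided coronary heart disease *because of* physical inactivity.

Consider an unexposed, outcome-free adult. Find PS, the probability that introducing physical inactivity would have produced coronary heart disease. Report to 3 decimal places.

p₁ = P(outcome | exposed) = 810/1128 = 0.71809
p₀ = P(outcome | unexposed) = 146/1075 = 0.13581
Under exogeneity and monotonicity, PS = (p₁ − p₀) / (1 − p₀).
PS = (0.71809 − 0.13581) / (1 − 0.13581) = 0.58227 / 0.86419 ≈ 0.6738

PS ≈ 0.674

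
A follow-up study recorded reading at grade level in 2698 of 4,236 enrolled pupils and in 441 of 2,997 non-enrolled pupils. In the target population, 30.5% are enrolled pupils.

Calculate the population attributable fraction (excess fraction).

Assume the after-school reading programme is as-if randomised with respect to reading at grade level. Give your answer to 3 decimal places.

p₁ = P(outcome | exposed) = 2698/4236 = 0.63692
p₀ = P(outcome | unexposed) = 441/2997 = 0.14715
Overall risk P(Y=1) = π·p₁ + (1−π)·p₀ = 0.305×0.63692 + 0.695×0.14715 = 0.29653.
Under exogeneity, PAF = [P(Y=1) − p₀] / P(Y=1).
PAF = (0.29653 − 0.14715) / 0.29653 ≈ 0.5038

PAF ≈ 0.504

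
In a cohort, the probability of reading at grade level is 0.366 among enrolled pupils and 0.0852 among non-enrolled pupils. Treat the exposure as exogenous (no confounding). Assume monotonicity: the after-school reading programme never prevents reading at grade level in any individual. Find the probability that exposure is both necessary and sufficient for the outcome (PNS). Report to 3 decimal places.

PNS ≈ 0.281

Let p₁ = 0.366, p₀ = 0.0852.
Under exogeneity and monotonicity, PNS = p₁ − p₀.
PNS = 0.366 − 0.0852 = 0.2808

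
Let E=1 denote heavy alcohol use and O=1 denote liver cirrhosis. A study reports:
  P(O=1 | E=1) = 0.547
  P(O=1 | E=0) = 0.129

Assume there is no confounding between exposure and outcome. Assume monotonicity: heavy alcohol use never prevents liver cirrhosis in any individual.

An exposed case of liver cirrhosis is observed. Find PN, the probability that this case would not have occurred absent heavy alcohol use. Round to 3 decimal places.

Let p₁ = 0.547, p₀ = 0.129.
Under exogeneity and monotonicity, PN = (p₁ − p₀) / p₁.
PN = (0.547 − 0.129) / 0.547 = 0.418 / 0.547 ≈ 0.7642

PN ≈ 0.764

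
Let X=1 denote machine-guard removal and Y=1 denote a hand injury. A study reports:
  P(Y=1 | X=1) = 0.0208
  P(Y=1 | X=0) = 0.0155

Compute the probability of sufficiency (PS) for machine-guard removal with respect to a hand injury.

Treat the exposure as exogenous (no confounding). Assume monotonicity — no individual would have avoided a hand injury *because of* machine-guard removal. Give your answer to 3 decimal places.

PS ≈ 0.005

Let p₁ = 0.0208, p₀ = 0.0155.
Under exogeneity and monotonicity, PS = (p₁ − p₀) / (1 − p₀).
PS = (0.0208 − 0.0155) / (1 − 0.0155) = 0.0053 / 0.9845 ≈ 0.0054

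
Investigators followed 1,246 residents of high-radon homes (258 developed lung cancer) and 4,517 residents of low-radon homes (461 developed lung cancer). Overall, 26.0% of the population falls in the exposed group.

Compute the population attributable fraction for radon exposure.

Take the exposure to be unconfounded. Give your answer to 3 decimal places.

PAF ≈ 0.211

p₁ = P(outcome | exposed) = 258/1246 = 0.20706
p₀ = P(outcome | unexposed) = 461/4517 = 0.10206
Overall risk P(Y=1) = π·p₁ + (1−π)·p₀ = 0.26×0.20706 + 0.74×0.10206 = 0.12936.
Under exogeneity, PAF = [P(Y=1) − p₀] / P(Y=1).
PAF = (0.12936 − 0.10206) / 0.12936 ≈ 0.2110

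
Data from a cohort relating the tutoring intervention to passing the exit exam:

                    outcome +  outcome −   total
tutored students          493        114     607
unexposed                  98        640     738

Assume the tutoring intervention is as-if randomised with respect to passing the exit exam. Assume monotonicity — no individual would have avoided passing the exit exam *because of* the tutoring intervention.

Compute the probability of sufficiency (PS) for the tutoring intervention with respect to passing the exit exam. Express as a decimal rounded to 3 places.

p₁ = P(outcome | exposed) = 493/607 = 0.81219
p₀ = P(outcome | unexposed) = 98/738 = 0.13279
Under exogeneity and monotonicity, PS = (p₁ − p₀)/(1 − p₀).
PS = (0.81219 − 0.13279) / 0.86721 ≈ 0.7834

PS ≈ 0.783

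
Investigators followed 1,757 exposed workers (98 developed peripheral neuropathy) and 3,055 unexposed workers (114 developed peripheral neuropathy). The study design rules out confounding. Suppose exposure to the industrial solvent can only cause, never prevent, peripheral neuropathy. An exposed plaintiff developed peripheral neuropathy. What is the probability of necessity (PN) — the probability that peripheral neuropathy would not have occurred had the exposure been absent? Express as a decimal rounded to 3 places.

PN ≈ 0.331

p₁ = P(outcome | exposed) = 98/1757 = 0.055777
p₀ = P(outcome | unexposed) = 114/3055 = 0.037316
Under exogeneity and monotonicity, PN = (p₁ − p₀) / p₁.
PN = (0.055777 − 0.037316) / 0.055777 = 0.018461 / 0.055777 ≈ 0.3310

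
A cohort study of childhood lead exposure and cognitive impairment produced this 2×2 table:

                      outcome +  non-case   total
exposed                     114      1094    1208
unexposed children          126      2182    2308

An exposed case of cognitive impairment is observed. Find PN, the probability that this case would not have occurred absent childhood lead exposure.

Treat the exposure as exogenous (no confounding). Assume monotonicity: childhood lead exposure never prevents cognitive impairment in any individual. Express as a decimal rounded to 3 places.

p₁ = P(outcome | exposed) = 114/1208 = 0.094371
p₀ = P(outcome | unexposed) = 126/2308 = 0.054593
Under exogeneity and monotonicity, PN = (p₁ − p₀) / p₁.
PN = (0.094371 − 0.054593) / 0.094371 = 0.039778 / 0.094371 ≈ 0.4215

PN ≈ 0.422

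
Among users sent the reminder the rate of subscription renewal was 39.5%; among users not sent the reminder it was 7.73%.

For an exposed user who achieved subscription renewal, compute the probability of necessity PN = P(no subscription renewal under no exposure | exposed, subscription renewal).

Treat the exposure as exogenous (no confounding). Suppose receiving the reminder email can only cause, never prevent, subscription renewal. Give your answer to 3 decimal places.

PN ≈ 0.804

p₁ = 0.395, p₀ = 0.0773.
Under exogeneity and monotonicity, PN = (p₁ − p₀) / p₁.
PN = (0.395 − 0.0773) / 0.395 = 0.3177 / 0.395 ≈ 0.8043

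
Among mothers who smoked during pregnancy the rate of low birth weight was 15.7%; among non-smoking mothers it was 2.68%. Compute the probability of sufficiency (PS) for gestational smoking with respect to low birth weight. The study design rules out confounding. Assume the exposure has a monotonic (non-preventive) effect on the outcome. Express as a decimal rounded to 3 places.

p₁ = 0.157, p₀ = 0.0268.
Under exogeneity and monotonicity, PS = (p₁ − p₀) / (1 − p₀).
PS = (0.157 − 0.0268) / (1 − 0.0268) = 0.1302 / 0.9732 ≈ 0.1338

PS ≈ 0.134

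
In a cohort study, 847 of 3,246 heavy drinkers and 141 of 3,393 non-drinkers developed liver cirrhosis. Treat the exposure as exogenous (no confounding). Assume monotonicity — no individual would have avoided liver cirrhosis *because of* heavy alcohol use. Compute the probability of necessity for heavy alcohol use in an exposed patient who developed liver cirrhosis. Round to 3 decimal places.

PN ≈ 0.841

p₁ = P(outcome | exposed) = 847/3246 = 0.26094
p₀ = P(outcome | unexposed) = 141/3393 = 0.041556
Under exogeneity and monotonicity, PN = (p₁ − p₀) / p₁.
PN = (0.26094 − 0.041556) / 0.26094 = 0.21938 / 0.26094 ≈ 0.8407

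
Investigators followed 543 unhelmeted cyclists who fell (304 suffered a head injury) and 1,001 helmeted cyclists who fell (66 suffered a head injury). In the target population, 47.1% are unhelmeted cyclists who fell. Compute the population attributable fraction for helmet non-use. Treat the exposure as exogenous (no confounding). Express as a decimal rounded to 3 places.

PAF ≈ 0.779

p₁ = P(outcome | exposed) = 304/543 = 0.55985
p₀ = P(outcome | unexposed) = 66/1001 = 0.065934
Overall risk P(Y=1) = π·p₁ + (1−π)·p₀ = 0.471×0.55985 + 0.529×0.065934 = 0.29857.
Under exogeneity, PAF = [P(Y=1) − p₀] / P(Y=1).
PAF = (0.29857 − 0.065934) / 0.29857 ≈ 0.7792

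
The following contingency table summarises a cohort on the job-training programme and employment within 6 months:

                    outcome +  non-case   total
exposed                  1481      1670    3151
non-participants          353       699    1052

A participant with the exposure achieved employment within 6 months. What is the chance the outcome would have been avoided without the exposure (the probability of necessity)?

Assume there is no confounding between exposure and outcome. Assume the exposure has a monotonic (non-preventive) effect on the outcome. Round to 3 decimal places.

PN ≈ 0.286

p₁ = P(outcome | exposed) = 1481/3151 = 0.47001
p₀ = P(outcome | unexposed) = 353/1052 = 0.33555
Under exogeneity and monotonicity, PN = (p₁ − p₀) / p₁.
PN = (0.47001 − 0.33555) / 0.47001 = 0.13446 / 0.47001 ≈ 0.2861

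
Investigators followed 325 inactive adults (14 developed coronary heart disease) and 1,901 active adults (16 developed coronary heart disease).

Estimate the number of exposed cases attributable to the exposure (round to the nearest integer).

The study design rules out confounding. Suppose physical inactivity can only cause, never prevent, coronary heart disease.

about 11 cases

p₁ = P(outcome | exposed) = 14/325 = 0.043077
p₀ = P(outcome | unexposed) = 16/1901 = 0.0084166
PN = (p₁ − p₀)/p₁ = (0.043077 − 0.0084166) / 0.043077 ≈ 0.80461.
Attributable cases ≈ PN × (exposed cases) = 0.80461 × 14 ≈ 11.26.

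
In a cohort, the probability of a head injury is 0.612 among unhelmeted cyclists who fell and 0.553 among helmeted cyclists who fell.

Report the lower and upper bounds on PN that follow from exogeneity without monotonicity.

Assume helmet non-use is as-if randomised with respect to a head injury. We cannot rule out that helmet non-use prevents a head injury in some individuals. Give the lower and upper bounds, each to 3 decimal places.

Let p₁ = 0.612, p₀ = 0.553.
Under exogeneity alone the bounds on PN are max{0,(p₁−p₀)/p₁} ≤ PN ≤ min{1,(1−p₀)/p₁}.
  lower = (p₁ − p₀)/p₁ = 0.059 / 0.612 ≈ 0.0964
  upper = min{1, (1 − p₀)/p₁} = 0.447 / 0.612 ≈ 0.7304

0.096 ≤ PN ≤ 0.730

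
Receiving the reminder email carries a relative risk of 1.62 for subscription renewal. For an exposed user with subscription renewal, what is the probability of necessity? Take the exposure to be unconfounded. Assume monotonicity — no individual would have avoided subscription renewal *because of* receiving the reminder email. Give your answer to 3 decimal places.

PN ≈ 0.383

Under exogeneity and monotonicity, PN = (RR − 1) / RR = 1 − 1/RR.
PN = (1.62 − 1) / 1.62 = 0.62 / 1.62 ≈ 0.3827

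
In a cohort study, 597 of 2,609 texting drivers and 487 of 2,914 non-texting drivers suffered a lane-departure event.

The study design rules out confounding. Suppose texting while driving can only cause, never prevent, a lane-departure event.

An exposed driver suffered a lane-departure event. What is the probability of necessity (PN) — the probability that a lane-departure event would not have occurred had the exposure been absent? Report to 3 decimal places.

p₁ = P(outcome | exposed) = 597/2609 = 0.22882
p₀ = P(outcome | unexposed) = 487/2914 = 0.16712
Under exogeneity and monotonicity, PN = (p₁ − p₀) / p₁.
PN = (0.22882 − 0.16712) / 0.22882 = 0.061699 / 0.22882 ≈ 0.2696

PN ≈ 0.270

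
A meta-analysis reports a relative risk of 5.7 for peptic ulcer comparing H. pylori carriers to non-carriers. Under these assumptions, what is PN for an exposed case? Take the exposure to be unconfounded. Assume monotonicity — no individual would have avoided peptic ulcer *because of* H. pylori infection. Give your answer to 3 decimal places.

PN ≈ 0.825

Under exogeneity and monotonicity, PN = (RR − 1) / RR = 1 − 1/RR.
PN = (5.7 − 1) / 5.7 = 4.7 / 5.7 ≈ 0.8246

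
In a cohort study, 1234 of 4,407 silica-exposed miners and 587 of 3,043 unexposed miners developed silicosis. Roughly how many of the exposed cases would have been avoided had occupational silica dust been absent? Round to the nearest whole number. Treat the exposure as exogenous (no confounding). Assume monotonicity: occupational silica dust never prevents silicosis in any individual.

about 384 cases

p₁ = P(outcome | exposed) = 1234/4407 = 0.28001
p₀ = P(outcome | unexposed) = 587/3043 = 0.1929
PN = (p₁ − p₀)/p₁ = (0.28001 − 0.1929) / 0.28001 ≈ 0.31109.
Attributable cases ≈ PN × (exposed cases) = 0.31109 × 1234 ≈ 383.88.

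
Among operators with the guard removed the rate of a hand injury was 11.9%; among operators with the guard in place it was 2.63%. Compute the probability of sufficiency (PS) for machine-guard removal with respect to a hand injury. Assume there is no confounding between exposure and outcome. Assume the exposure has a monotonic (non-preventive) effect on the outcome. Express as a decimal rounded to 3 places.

p₁ = 0.119, p₀ = 0.0263.
Under exogeneity and monotonicity, PS = (p₁ − p₀) / (1 − p₀).
PS = (0.119 − 0.0263) / (1 − 0.0263) = 0.0927 / 0.9737 ≈ 0.0952

PS ≈ 0.095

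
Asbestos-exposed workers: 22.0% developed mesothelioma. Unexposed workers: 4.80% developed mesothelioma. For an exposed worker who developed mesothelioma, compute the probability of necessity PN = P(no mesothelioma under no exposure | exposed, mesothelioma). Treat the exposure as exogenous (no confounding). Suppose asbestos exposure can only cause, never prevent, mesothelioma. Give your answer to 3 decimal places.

p₁ = 0.22, p₀ = 0.048.
Under exogeneity and monotonicity, PN = (p₁ − p₀) / p₁.
PN = (0.22 − 0.048) / 0.22 = 0.172 / 0.22 ≈ 0.7818

PN ≈ 0.782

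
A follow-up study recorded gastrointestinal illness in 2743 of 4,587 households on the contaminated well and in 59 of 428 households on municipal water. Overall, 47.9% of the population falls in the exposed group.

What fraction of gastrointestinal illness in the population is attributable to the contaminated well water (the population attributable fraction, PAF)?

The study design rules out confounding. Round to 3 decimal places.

PAF ≈ 0.615

p₁ = P(outcome | exposed) = 2743/4587 = 0.59799
p₀ = P(outcome | unexposed) = 59/428 = 0.13785
Overall risk P(Y=1) = π·p₁ + (1−π)·p₀ = 0.479×0.59799 + 0.521×0.13785 = 0.35826.
Under exogeneity, PAF = [P(Y=1) − p₀] / P(Y=1).
PAF = (0.35826 − 0.13785) / 0.35826 ≈ 0.6152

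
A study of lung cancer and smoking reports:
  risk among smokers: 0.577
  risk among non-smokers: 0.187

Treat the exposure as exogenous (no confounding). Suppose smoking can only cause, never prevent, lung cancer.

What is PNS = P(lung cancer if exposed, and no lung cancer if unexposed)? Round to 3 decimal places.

PNS ≈ 0.390

Let p₁ = 0.577, p₀ = 0.187.
Under exogeneity and monotonicity, PNS = p₁ − p₀.
PNS = 0.577 − 0.187 = 0.39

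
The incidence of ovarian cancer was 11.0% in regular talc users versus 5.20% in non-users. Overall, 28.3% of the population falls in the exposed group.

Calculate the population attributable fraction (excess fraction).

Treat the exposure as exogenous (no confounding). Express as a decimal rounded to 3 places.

p₁ = 0.11, p₀ = 0.052.
Overall risk P(Y=1) = π·p₁ + (1−π)·p₀ = 0.283×0.11 + 0.717×0.052 = 0.068414.
Under exogeneity, PAF = [P(Y=1) − p₀] / P(Y=1).
PAF = (0.068414 − 0.052) / 0.068414 ≈ 0.2399

PAF ≈ 0.240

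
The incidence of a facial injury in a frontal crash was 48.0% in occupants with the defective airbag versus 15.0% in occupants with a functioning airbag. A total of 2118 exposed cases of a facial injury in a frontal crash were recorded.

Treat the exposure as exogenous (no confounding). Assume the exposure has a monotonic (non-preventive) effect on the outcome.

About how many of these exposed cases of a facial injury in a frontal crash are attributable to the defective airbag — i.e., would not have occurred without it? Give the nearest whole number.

p₁ = 0.48, p₀ = 0.15.
PN = (p₁ − p₀)/p₁ = (0.48 − 0.15) / 0.48 ≈ 0.68750.
Attributable cases ≈ PN × (exposed cases) = 0.68750 × 2118 ≈ 1456.12.

about 1456 cases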